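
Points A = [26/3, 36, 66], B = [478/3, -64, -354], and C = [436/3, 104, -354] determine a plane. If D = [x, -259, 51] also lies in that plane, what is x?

115/3

A normal to the plane is n = AB × AC = (70560, 5880, 23912).
D lies in the plane iff n · AD = 0.
This gives (70560)x + (-2704800) = 0, so x = 115/3.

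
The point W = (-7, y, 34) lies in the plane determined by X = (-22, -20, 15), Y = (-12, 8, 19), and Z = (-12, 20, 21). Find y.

Coplanarity requires XY · (XZ × XW) = 0.
XY = (10, 28, 4), XZ = (10, 40, 6); the triple product is linear in y with coefficient -20 and constant term 2000.
Setting it to zero: y = 100.

100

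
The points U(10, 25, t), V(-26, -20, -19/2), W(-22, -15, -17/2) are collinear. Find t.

Collinearity requires UV × UW = 0; each component is linear in t.
The x-component gives (5)t + (5/2) = 0, so t = -1/2.
The remaining components then also vanish.

-1/2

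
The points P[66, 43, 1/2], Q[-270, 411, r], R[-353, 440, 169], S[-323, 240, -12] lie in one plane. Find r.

369/2

Normal to plane PRS: n = (-38157, -70784, 71890); plane equation n·X = -5526129.
Requiring n·Q = -5526129: (71890)r + (-18789834) = -5526129.
So r = 369/2.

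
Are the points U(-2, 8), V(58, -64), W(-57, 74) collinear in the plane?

UV = (60, -72), UW = (-55, 66).
det[UV; UW] = (60)(66) − (-72)(-55) = 0.
The determinant is zero, so the points are collinear.

Yes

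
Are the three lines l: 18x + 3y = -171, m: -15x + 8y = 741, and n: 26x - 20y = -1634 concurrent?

Lines aᵢx + bᵢy = cᵢ with pairwise distinct directions are concurrent exactly when det[aᵢ bᵢ cᵢ] = 0.
Here the determinant is 0.
It vanishes, so the lines are concurrent at (-19, 57).

Yes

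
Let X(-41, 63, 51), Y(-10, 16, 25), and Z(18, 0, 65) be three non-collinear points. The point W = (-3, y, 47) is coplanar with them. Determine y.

The plane through X, Y, Z has equation −2296x − 1968y + 820z = 11972.
Substituting W: (-1968)y + (45428) = 11972, so y = 17.

17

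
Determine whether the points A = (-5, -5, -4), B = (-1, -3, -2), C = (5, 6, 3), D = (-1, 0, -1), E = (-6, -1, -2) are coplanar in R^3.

The plane through A, B, C has normal n = AB × AC = (-8, -8, 24) and equation n·P = -16.
Checking the remaining points: n·D = -16, n·E = 8.
Since n·E = 8 ≠ -16, E is off the plane and the points are not all coplanar.

No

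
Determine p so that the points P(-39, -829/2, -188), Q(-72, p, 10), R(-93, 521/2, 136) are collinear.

Collinearity requires PQ × PR = 0; each component is linear in p.
The x-component gives (324)p + (648) = 0, so p = -2.
The remaining components then also vanish.

-2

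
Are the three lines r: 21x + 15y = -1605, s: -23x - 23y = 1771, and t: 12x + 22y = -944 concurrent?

Lines aᵢx + bᵢy = cᵢ with pairwise distinct directions are concurrent exactly when det[aᵢ bᵢ cᵢ] = 0.
Here the determinant is 0.
It vanishes, so the lines are concurrent at (-75, -2).

Yes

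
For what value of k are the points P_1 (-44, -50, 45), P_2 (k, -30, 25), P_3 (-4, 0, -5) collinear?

Collinearity requires P_1P_2 × P_1P_3 = 0; each component is linear in k.
The y-component gives (50)k + (1400) = 0, so k = -28.
The remaining components then also vanish.

-28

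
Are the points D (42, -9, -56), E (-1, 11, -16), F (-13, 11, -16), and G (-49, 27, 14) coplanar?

A normal to the plane through D, E, F is n = DE × DF = (0, -480, 240).
The plane has equation n·P = -9120. For G: n·G = -9600.
-9600 ≠ -9120, so G is off the plane.

No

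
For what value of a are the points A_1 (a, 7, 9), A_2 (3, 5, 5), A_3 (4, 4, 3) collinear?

Collinearity requires A_1A_2 × A_1A_3 = 0; each component is linear in a.
The y-component gives (-2)a + (2) = 0, so a = 1.
The remaining components then also vanish.

1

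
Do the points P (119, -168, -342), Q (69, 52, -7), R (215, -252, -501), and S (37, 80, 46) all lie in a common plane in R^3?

Yes

The four points are coplanar iff the 3×3 determinant with rows PQ, PR, PS is zero.
Rows: (-50, 220, 335), (96, -84, -159), (-82, 248, 388).
Expanding along the first row: (-50)(6840) − (220)(24210) + (335)(16920) = 0.
Zero determinant ⇒ coplanar.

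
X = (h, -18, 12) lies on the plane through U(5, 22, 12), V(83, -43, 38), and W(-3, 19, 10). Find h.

-5

A normal to the plane is n = UV × UW = (208, -52, -754).
X lies in the plane iff n · UX = 0.
This gives (208)h + (1040) = 0, so h = -5.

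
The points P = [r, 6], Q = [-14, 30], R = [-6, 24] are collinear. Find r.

The three points are collinear iff det[PQ; PR] = 0.
This determinant is linear in r: (6)r + (-108) = 0, so r = 18.

18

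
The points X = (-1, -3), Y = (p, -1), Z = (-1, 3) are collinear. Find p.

-1

The three points are collinear iff det[XY; XZ] = 0.
This determinant is linear in p: (6)p + (6) = 0, so p = -1.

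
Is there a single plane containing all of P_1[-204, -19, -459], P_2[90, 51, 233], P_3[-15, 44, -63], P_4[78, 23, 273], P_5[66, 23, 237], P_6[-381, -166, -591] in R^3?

Yes

The plane through P_1, P_2, P_3 has normal n = P_1P_2 × P_1P_3 = (-15876, 14364, 5292) and equation n·P = 536760.
Checking the remaining points: n·P_4 = 536760, n·P_5 = 536760, n·P_6 = 536760.
All equal 536760, so all 6 points lie in one plane.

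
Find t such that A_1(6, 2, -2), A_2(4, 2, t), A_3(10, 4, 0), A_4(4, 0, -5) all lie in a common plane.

-1

The points are coplanar iff A_1A_2 · (A_1A_3 × A_1A_4) = 0.
Expanding, this is linear in t: (-4)t + (-4) = 0.
So t = -1.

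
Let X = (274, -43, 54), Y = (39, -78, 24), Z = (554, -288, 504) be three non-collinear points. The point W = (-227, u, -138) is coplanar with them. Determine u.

Coplanarity requires XY · (XZ × XW) = 0.
XY = (-235, -35, -30), XZ = (280, -245, 450); the triple product is linear in u with coefficient 97350 and constant term 2823150.
Setting it to zero: u = -29.

-29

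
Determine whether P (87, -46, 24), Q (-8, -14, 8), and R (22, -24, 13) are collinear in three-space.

No

PQ = (-95, 32, -16), PR = (-65, 22, -11).
Comparing components 3 and 1: (-16)(-65) − (-95)(-11) = -5 ≠ 0, so PQ and PR are not parallel and the points are not collinear.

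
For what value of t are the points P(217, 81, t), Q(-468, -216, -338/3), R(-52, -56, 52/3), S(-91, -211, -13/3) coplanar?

The points are coplanar iff PQ · (PR × PS) = 0.
Expanding, this is linear in t: (58240)t + (-18112640/3) = 0.
So t = 311/3.

311/3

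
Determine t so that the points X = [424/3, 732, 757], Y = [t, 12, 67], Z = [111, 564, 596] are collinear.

Collinearity requires XY × XZ = 0; each component is linear in t.
The y-component gives (161)t + (-5474/3) = 0, so t = 34/3.
The remaining components then also vanish.

34/3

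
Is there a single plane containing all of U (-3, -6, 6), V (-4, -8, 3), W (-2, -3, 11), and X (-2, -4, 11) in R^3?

No

The four points are coplanar iff the 3×3 determinant with rows UV, UW, UX is zero.
Rows: (-1, -2, -3), (1, 3, 5), (1, 2, 5).
Expanding along the first row: (-1)(5) − (-2)(0) + (-3)(-1) = -2.
Nonzero ⇒ not coplanar.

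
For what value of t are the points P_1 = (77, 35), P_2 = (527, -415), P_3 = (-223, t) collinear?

The three points are collinear iff det[P_1P_2; P_1P_3] = 0.
This determinant is linear in t: (450)t + (-150750) = 0, so t = 335.

335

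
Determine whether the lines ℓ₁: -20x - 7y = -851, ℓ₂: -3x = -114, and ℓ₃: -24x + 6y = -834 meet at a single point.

Yes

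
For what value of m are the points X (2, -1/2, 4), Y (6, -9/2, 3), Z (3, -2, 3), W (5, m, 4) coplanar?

Coplanarity ⇔ det[XY; XZ; XW] = 0.
Expanding, this is linear in m: (3)m + (9) = 0.
So m = -3.

-3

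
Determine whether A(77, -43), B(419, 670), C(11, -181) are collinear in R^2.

No

AB = (342, 713), AC = (-66, -138).
Twice the signed area of △ABC is (342)(-138) − (713)(-66) = -138.
The area is nonzero, so the three points are not collinear.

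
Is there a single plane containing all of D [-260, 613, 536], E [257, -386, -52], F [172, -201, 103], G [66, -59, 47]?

Yes

With D as base: DE = (517, -999, -588), DF = (432, -814, -433), DG = (326, -672, -489).
DF × DG = (107070, 70090, -24940).
DE · (DF × DG) = 0.
The scalar triple product vanishes, so the four points are coplanar.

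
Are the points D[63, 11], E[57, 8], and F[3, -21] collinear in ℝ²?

No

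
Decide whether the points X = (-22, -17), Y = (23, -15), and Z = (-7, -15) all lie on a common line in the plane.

No

XY = (45, 2), XZ = (15, 2).
det[XY; XZ] = (45)(2) − (2)(15) = 60.
The determinant is nonzero, so they are not collinear.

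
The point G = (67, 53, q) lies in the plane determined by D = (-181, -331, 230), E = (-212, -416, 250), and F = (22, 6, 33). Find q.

A normal to the plane is n = DE × DF = (10005, -2047, 6808).
G lies in the plane iff n · DG = 0.
This gives (6808)q + (129352) = 0, so q = -19.

-19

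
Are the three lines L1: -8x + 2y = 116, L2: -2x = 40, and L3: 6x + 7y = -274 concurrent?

Yes

The three lines meet at one point iff the augmented coefficient matrix [aᵢ bᵢ cᵢ] has rank < 3, i.e. its determinant vanishes.
Here the determinant is 0.
It vanishes, so the lines are concurrent at (-20, -22).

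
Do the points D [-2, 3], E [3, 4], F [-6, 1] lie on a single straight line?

No

DE = (5, 1), DF = (-4, -2).
Twice the signed area of △DEF is (5)(-2) − (1)(-4) = -6.
The area is nonzero, so the three points are not collinear.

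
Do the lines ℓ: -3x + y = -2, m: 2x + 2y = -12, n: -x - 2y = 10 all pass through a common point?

Lines aᵢx + bᵢy = cᵢ with pairwise distinct directions are concurrent exactly when det[aᵢ bᵢ cᵢ] = 0.
Here the determinant is 8.
Nonzero, so no common point exists.

No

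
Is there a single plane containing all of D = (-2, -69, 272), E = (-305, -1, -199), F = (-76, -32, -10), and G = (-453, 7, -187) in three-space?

No

The four points are coplanar iff the 3×3 determinant with rows DE, DF, DG is zero.
Rows: (-303, 68, -471), (-74, 37, -282), (-451, 76, -459).
Expanding along the first row: (-303)(4449) − (68)(-93216) + (-471)(11063) = -220032.
Nonzero ⇒ not coplanar.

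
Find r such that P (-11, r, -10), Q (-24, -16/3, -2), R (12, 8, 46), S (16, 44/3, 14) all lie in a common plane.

3

The points are coplanar iff PQ · (PR × PS) = 0.
Expanding, this is linear in r: (-1344)r + (4032) = 0.
So r = 3.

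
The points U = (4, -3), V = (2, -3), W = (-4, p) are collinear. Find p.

The three points are collinear iff det[UV; UW] = 0.
This determinant is linear in p: (-2)p + (-6) = 0, so p = -3.

-3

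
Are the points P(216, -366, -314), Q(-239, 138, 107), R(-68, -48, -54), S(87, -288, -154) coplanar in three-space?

No

A normal to the plane through P, Q, R is n = PQ × PR = (-2838, -1264, -1554).
The plane has equation n·X = 337572. For S: n·S = 356442.
356442 ≠ 337572, so S is off the plane.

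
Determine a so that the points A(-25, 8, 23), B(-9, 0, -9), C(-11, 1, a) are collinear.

-5

Collinearity requires AB × AC = 0; each component is linear in a.
The x-component gives (-8)a + (-40) = 0, so a = -5.
The remaining components then also vanish.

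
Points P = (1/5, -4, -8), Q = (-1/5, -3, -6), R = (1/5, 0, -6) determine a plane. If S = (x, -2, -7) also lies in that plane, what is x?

1/5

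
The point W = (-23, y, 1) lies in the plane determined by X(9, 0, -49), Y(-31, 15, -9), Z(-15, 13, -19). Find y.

24

Coplanarity requires XY · (XZ × XW) = 0.
XY = (-40, 15, 40), XZ = (-24, 13, 30); the triple product is linear in y with coefficient 240 and constant term -5760.
Setting it to zero: y = 24.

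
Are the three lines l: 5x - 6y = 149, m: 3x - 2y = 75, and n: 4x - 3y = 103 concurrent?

Yes

Intersecting l and m: solving the 2×2 system gives (x, y) = (19, -9).
Substitute into n: (4)(19) + (-3)(-9) = 103.
This equals 103, so (19, -9) lies on all three lines and they are concurrent.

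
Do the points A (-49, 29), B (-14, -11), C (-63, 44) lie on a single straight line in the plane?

AB = (35, -40), AC = (-14, 15).
If collinear, AC would be a scalar multiple of AB. But (35)·(15) ≠ (-40)·(-14) (difference -35), so they are not parallel; the points are not collinear.

No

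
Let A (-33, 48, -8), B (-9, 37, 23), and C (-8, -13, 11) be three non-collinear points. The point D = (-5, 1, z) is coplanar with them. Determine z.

19

A normal to the plane is n = AB × AC = (1682, 319, -1189).
D lies in the plane iff n · AD = 0.
This gives (-1189)z + (22591) = 0, so z = 19.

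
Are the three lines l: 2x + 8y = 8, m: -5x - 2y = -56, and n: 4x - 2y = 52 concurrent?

Intersecting l and m: solving the 2×2 system gives (x, y) = (12, -2).
Substitute into n: (4)(12) + (-2)(-2) = 52.
This equals 52, so (12, -2) lies on all three lines and they are concurrent.

Yes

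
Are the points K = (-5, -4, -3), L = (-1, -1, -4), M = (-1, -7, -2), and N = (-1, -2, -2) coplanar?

No

A normal to the plane through K, L, M is n = KL × KM = (0, -8, -24).
The plane has equation n·P = 104. For N: n·N = 64.
64 ≠ 104, so N is off the plane.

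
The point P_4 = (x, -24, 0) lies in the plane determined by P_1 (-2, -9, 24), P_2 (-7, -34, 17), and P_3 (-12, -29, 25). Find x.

13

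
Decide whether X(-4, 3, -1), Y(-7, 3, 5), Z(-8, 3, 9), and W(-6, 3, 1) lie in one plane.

The four points are coplanar iff the 3×3 determinant with rows XY, XZ, XW is zero.
Rows: (-3, 0, 6), (-4, 0, 10), (-2, 0, 2).
Expanding along the first row: (-3)(0) − (0)(12) + (6)(0) = 0.
Zero determinant ⇒ coplanar.

Yes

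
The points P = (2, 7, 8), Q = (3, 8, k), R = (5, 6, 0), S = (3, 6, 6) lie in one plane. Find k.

Normal to plane PRS: n = (-6, -2, -2); plane equation n·X = -42.
Requiring n·Q = -42: (-2)k + (-34) = -42.
So k = 4.

4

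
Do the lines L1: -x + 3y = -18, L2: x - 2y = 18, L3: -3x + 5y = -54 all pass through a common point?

Yes

Lines aᵢx + bᵢy = cᵢ with pairwise distinct directions are concurrent exactly when det[aᵢ bᵢ cᵢ] = 0.
Here the determinant is 0.
It vanishes, so the lines are concurrent at (18, 0).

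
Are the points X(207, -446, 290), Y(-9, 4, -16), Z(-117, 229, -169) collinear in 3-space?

XY = (-216, 450, -306), XZ = (-324, 675, -459).
Each component of XZ is 3/2 times the corresponding component of XY, so XZ = 3/2·XY and the points are collinear.

Yes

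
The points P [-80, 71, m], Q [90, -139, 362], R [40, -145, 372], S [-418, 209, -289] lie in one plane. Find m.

The points are coplanar iff PQ · (PR × PS) = 0.
Expanding, this is linear in m: (20448)m + (572544) = 0.
So m = -28.

-28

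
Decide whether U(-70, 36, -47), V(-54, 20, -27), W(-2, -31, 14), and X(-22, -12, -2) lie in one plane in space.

No

The four points are coplanar iff the 3×3 determinant with rows UV, UW, UX is zero.
Rows: (16, -16, 20), (68, -67, 61), (48, -48, 45).
Expanding along the first row: (16)(-87) − (-16)(132) + (20)(-48) = -240.
Nonzero ⇒ not coplanar.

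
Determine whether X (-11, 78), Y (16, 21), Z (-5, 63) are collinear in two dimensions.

XY = (27, -57), XZ = (6, -15).
det[XY; XZ] = (27)(-15) − (-57)(6) = -63.
The determinant is nonzero, so they are not collinear.

No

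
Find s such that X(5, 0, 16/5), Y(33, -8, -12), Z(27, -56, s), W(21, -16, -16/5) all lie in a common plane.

6/5

Coplanarity ⇔ det[XY; XZ; XW] = 0.
Expanding, this is linear in s: (320)s + (-384) = 0.
So s = 6/5.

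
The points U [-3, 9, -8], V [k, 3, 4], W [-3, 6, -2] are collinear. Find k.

-3

Direction UW = (0, -3, 6). From the y-coordinate of V, the parameter along the line is τ = (3 − 9)/(-3) = 2.
Then k = (-3) + 2·(0) = -3.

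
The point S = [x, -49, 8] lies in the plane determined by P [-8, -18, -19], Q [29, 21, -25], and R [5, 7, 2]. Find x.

The plane through P, Q, R has equation 969x − 855y + 418z = -304.
Substituting S: (969)x + (45239) = -304, so x = -47.

-47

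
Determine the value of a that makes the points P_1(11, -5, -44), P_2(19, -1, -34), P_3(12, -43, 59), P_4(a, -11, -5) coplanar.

Coplanarity ⇔ det[P_1P_2; P_1P_3; P_1P_4] = 0.
Expanding, this is linear in a: (792)a + (-15840) = 0.
So a = 20.

20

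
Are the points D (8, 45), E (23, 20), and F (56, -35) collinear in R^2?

Yes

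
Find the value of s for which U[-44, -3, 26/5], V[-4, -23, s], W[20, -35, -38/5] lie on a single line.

-14/5

Direction UW = (64, -32, -64/5). From the x-coordinate of V, the parameter along the line is τ = (-4 − (-44))/64 = 5/8.
Then s = 26/5 + 5/8·(-64/5) = -14/5.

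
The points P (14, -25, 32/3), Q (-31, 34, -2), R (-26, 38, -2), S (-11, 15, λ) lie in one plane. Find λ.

8/3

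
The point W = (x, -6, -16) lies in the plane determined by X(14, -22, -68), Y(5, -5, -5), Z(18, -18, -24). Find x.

4

A normal to the plane is n = XY × XZ = (496, 648, -104).
W lies in the plane iff n · XW = 0.
This gives (496)x + (-1984) = 0, so x = 4.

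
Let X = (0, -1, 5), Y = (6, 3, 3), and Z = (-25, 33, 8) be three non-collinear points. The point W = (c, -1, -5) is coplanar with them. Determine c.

The plane through X, Y, Z has equation 80x + 32y + 304z = 1488.
Substituting W: (80)c + (-1552) = 1488, so c = 38.

38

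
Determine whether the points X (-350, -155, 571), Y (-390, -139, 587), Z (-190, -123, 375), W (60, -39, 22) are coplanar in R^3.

A normal to the plane through X, Y, Z is n = XY × XZ = (-3648, -5280, -3840).
The plane has equation n·P = -97440. For W: n·W = -97440.
Equal, so W lies in the plane and all four are coplanar.

Yes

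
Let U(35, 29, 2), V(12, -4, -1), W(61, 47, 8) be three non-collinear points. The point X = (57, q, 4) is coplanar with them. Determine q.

A normal to the plane is n = UV × UW = (-144, 60, 444).
X lies in the plane iff n · UX = 0.
This gives (60)q + (-4020) = 0, so q = 67.

67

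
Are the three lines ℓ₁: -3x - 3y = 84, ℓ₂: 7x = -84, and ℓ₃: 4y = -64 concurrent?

Lines aᵢx + bᵢy = cᵢ with pairwise distinct directions are concurrent exactly when det[aᵢ bᵢ cᵢ] = 0.
Here the determinant is 0.
It vanishes, so the lines are concurrent at (-12, -16).

Yes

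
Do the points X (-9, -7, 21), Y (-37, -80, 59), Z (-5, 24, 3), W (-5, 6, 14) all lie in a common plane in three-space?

With X as base: XY = (-28, -73, 38), XZ = (4, 31, -18), XW = (4, 13, -7).
XZ × XW = (17, -44, -72).
XY · (XZ × XW) = 0.
The scalar triple product vanishes, so the four points are coplanar.

Yes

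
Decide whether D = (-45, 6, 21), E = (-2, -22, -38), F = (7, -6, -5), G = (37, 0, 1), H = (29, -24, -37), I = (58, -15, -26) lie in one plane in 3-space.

The plane through D, E, F has normal n = DE × DF = (20, -1950, 940) and equation n·P = 7140.
Checking the remaining points: n·G = 1680, n·H = 12600, n·I = 5970.
Since n·G = 1680 ≠ 7140, G is off the plane and the points are not all coplanar.

No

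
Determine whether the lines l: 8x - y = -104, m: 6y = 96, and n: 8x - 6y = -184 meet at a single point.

Intersecting l and m: solving the 2×2 system gives (x, y) = (-11, 16).
Substitute into n: (8)(-11) + (-6)(16) = -184.
This equals -184, so (-11, 16) lies on all three lines and they are concurrent.

Yes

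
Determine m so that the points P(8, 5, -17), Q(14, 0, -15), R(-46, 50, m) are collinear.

Direction PQ = (6, -5, 2). From the x-coordinate of R, the parameter along the line is τ = (-46 − 8)/6 = -9.
Then m = (-17) + (-9)·(2) = -35.

-35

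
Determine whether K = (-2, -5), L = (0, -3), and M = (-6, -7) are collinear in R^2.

No

KL = (2, 2), KM = (-4, -2).
If collinear, KM would be a scalar multiple of KL. But (2)·(-2) ≠ (2)·(-4) (difference 4), so they are not parallel; the points are not collinear.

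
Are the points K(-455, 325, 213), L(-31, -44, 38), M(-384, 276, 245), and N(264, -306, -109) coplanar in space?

The four points are coplanar iff the 3×3 determinant with rows KL, KM, KN is zero.
Rows: (424, -369, -175), (71, -49, 32), (719, -631, -322).
Expanding along the first row: (424)(35970) − (-369)(-45870) + (-175)(-9570) = 0.
Zero determinant ⇒ coplanar.

Yes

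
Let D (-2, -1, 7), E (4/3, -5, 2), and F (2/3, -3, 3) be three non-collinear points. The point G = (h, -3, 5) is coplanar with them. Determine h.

Coplanarity requires DE · (DF × DG) = 0.
DE = (10/3, -4, -5), DF = (8/3, -2, -4); the triple product is linear in h with coefficient 6 and constant term 4.
Setting it to zero: h = -2/3.

-2/3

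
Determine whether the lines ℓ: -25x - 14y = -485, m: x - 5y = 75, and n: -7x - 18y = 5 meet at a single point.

Yes

Intersecting ℓ and m: solving the 2×2 system gives (x, y) = (25, -10).
Substitute into n: (-7)(25) + (-18)(-10) = 5.
This equals 5, so (25, -10) lies on all three lines and they are concurrent.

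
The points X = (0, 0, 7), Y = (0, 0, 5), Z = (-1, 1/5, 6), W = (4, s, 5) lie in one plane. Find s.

Normal to plane XYZ: n = (2/5, 2, 0); plane equation n·P = 0.
Requiring n·W = 0: (2)s + (8/5) = 0.
So s = -4/5.

-4/5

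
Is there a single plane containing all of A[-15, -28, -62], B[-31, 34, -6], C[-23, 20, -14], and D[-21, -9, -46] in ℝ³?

A normal to the plane through A, B, C is n = AB × AC = (288, 320, -272).
The plane has equation n·P = 3584. For D: n·D = 3584.
Equal, so D lies in the plane and all four are coplanar.

Yes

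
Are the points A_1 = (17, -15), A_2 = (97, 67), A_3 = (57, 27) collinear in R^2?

No

A_1A_2 = (80, 82), A_1A_3 = (40, 42).
det[A_1A_2; A_1A_3] = (80)(42) − (82)(40) = 80.
The determinant is nonzero, so they are not collinear.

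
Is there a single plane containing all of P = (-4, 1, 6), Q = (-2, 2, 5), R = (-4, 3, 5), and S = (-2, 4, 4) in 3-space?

A normal to the plane through P, Q, R is n = PQ × PR = (1, 2, 4).
The plane has equation n·X = 22. For S: n·S = 22.
Equal, so S lies in the plane and all four are coplanar.

Yes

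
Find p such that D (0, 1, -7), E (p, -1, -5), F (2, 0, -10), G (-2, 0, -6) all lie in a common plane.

Normal to plane DFG: n = (-4, 4, -4); plane equation n·P = 32.
Requiring n·E = 32: (-4)p + (16) = 32.
So p = -4.

-4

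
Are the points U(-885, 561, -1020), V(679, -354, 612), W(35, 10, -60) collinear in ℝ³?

No

UV = (1564, -915, 1632), UW = (920, -551, 960).
Comparing components 2 and 3: (-915)(960) − (1632)(-551) = 20832 ≠ 0, so UV and UW are not parallel and the points are not collinear.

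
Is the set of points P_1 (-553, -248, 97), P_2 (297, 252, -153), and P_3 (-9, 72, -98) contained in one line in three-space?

No

P_1P_2 = (850, 500, -250), P_1P_3 = (544, 320, -195).
P_1P_2 × P_1P_3 = (-17500, 29750, 0).
The cross product is nonzero, so the points do not lie on one line.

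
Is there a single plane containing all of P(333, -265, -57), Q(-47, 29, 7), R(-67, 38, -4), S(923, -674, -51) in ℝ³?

Yes

With P as base: PQ = (-380, 294, 64), PR = (-400, 303, 53), PS = (590, -409, 6).
PR × PS = (23495, 33670, -15170).
PQ · (PR × PS) = 0.
The scalar triple product vanishes, so the four points are coplanar.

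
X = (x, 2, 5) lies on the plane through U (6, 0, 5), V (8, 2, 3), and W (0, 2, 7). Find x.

4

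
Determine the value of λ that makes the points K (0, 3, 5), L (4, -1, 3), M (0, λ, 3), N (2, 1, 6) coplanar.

3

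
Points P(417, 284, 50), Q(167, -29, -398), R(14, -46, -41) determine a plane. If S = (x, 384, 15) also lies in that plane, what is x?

A normal to the plane is n = PQ × PR = (-119357, 157794, -43639).
S lies in the plane iff n · PS = 0.
This gives (-119357)x + (67078634) = 0, so x = 562.

562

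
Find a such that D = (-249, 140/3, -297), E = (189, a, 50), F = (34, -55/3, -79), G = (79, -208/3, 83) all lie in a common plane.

-57

The points are coplanar iff DE · (DF × DG) = 0.
Expanding, this is linear in a: (-36036)a + (-2054052) = 0.
So a = -57.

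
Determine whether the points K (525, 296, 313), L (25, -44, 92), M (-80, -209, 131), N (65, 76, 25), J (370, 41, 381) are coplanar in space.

Yes

The plane through K, L, M has normal n = KL × KM = (-49725, 42705, 46800) and equation n·P = 1183455.
Checking the remaining points: n·N = 1183455, n·J = 1183455.
All equal 1183455, so all 5 points lie in one plane.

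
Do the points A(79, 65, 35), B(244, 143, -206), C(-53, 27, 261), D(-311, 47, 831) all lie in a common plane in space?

The four points are coplanar iff the 3×3 determinant with rows AB, AC, AD is zero.
Rows: (165, 78, -241), (-132, -38, 226), (-390, -18, 796).
Expanding along the first row: (165)(-26180) − (78)(-16932) + (-241)(-12444) = 0.
Zero determinant ⇒ coplanar.

Yes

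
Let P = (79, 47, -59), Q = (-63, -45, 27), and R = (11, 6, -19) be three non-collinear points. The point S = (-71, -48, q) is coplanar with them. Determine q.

A normal to the plane is n = PQ × PR = (-154, -168, -434).
S lies in the plane iff n · PS = 0.
This gives (-434)q + (13454) = 0, so q = 31.

31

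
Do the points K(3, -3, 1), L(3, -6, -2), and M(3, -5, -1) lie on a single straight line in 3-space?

Yes

KL = (0, -3, -3), KM = (0, -2, -2).
KL × KM = (0, 0, 0).
The cross product vanishes, so the three points are collinear.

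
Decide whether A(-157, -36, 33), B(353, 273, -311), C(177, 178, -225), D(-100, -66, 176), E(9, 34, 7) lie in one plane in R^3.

Yes

The plane through A, B, C has normal n = AB × AC = (-6106, 16684, 5934) and equation n·P = 553840.
Checking the remaining points: n·D = 553840, n·E = 553840.
All equal 553840, so all 5 points lie in one plane.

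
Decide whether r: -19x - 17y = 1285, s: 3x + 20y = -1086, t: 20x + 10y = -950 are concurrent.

Intersecting r and s: solving the 2×2 system gives (x, y) = (-22, -51).
Substitute into t: (20)(-22) + (10)(-51) = -950.
This equals -950, so (-22, -51) lies on all three lines and they are concurrent.

Yes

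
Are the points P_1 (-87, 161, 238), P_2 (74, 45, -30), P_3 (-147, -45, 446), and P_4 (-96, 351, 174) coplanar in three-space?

No

With P_1 as base: P_1P_2 = (161, -116, -268), P_1P_3 = (-60, -206, 208), P_1P_4 = (-9, 190, -64).
P_1P_3 × P_1P_4 = (-26336, -5712, -13254).
P_1P_2 · (P_1P_3 × P_1P_4) = -25432.
Since -25432 ≠ 0, the four points are not coplanar.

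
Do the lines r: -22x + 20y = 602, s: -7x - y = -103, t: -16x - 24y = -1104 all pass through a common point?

Intersecting r and s: solving the 2×2 system gives (x, y) = (9, 40).
Substitute into t: (-16)(9) + (-24)(40) = -1104.
This equals -1104, so (9, 40) lies on all three lines and they are concurrent.

Yes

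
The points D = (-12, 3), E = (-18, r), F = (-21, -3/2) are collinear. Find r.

Collinearity: (E − D) must be parallel to (F − D) = (-9, -9/2).
Cross-multiplying the components: (r − 3)·(-9) = (-6)·(-9/2).
Solving gives r = 0.

0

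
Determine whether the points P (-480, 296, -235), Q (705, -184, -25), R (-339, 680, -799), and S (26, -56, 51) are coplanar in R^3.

With P as base: PQ = (1185, -480, 210), PR = (141, 384, -564), PS = (506, -352, 286).
PR × PS = (-88704, -325710, -243936).
PQ · (PR × PS) = 0.
The scalar triple product vanishes, so the four points are coplanar.

Yes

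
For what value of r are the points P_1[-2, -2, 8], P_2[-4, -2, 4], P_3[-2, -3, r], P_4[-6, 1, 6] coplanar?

Normal to plane P_1P_2P_4: n = (12, 12, -6); plane equation n·P = -96.
Requiring n·P_3 = -96: (-6)r + (-60) = -96.
So r = 6.

6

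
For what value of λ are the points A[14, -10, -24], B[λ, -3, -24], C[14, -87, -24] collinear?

Collinearity requires AB × AC = 0; each component is linear in λ.
The z-component gives (-77)λ + (1078) = 0, so λ = 14.
The remaining components then also vanish.

14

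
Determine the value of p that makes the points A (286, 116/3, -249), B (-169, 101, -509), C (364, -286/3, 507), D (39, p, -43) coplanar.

Normal to plane ABC: n = (12284, 323700, 56108); plane equation n·P = 2058732.
Requiring n·D = 2058732: (323700)p + (-1933568) = 2058732.
So p = 37/3.

37/3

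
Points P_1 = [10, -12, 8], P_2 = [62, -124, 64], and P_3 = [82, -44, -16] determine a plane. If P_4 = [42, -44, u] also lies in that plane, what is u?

A normal to the plane is n = P_1P_2 × P_1P_3 = (4480, 5280, 6400).
P_4 lies in the plane iff n · P_1P_4 = 0.
This gives (6400)u + (-76800) = 0, so u = 12.

12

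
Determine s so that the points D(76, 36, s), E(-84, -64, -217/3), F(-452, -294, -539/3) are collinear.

Collinearity requires DE × DF = 0; each component is linear in s.
The x-component gives (-230)s + (-17710/3) = 0, so s = -77/3.
The remaining components then also vanish.

-77/3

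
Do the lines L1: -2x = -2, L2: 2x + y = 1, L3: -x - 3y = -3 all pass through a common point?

Intersecting L1 and L2: solving the 2×2 system gives (x, y) = (1, -1).
Substitute into L3: (-1)(1) + (-3)(-1) = 2.
But L3 requires -3 ≠ 2, so the three lines have no common point.

No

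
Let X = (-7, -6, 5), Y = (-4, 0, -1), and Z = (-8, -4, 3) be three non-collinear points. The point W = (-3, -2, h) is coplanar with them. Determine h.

1

A normal to the plane is n = XY × XZ = (0, 12, 12).
W lies in the plane iff n · XW = 0.
This gives (12)h + (-12) = 0, so h = 1.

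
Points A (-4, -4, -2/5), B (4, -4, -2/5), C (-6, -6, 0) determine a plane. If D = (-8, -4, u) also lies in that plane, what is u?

A normal to the plane is n = AB × AC = (0, -16/5, -16).
D lies in the plane iff n · AD = 0.
This gives (-16)u + (-32/5) = 0, so u = -2/5.

-2/5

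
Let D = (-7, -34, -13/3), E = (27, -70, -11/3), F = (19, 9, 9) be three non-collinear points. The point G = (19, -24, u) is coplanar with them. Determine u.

Coplanarity requires DE · (DF × DG) = 0.
DE = (34, -36, 2/3), DF = (26, 43, 40/3); the triple product is linear in u with coefficient 2398 and constant term -7194.
Setting it to zero: u = 3.

3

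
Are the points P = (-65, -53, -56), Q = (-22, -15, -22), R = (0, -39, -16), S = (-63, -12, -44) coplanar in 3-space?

No

With P as base: PQ = (43, 38, 34), PR = (65, 14, 40), PS = (2, 41, 12).
PR × PS = (-1472, -700, 2637).
PQ · (PR × PS) = -238.
Since -238 ≠ 0, the four points are not coplanar.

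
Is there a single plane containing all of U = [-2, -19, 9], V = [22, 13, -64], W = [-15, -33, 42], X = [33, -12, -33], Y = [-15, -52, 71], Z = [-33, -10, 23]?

No

The plane through U, V, W has normal n = UV × UW = (34, 157, 80) and equation n·P = -2331.
Checking the remaining points: n·X = -3402, n·Y = -2994, n·Z = -852.
Since n·X = -3402 ≠ -2331, X is off the plane and the points are not all coplanar.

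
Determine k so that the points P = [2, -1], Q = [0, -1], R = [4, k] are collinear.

-1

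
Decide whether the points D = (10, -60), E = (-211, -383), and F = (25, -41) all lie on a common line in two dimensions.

DE = (-221, -323), DF = (15, 19).
Twice the signed area of △DEF is (-221)(19) − (-323)(15) = 646.
The area is nonzero, so the three points are not collinear.

No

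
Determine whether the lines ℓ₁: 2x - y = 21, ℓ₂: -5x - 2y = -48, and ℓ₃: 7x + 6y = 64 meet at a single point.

Yes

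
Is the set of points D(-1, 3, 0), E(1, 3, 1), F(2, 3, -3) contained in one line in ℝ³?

No

DE = (2, 0, 1), DF = (3, 0, -3).
Comparing components 3 and 1: (1)(3) − (2)(-3) = 9 ≠ 0, so DE and DF are not parallel and the points are not collinear.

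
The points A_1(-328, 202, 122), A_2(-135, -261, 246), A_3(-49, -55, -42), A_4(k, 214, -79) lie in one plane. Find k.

-187

Normal to plane A_1A_2A_3: n = (107800, 66248, 79576); plane equation n·P = -12268032.
Requiring n·A_4 = -12268032: (107800)k + (7890568) = -12268032.
So k = -187.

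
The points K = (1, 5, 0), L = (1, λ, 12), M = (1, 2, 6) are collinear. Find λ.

Direction KM = (0, -3, 6). From the z-coordinate of L, the parameter along the line is τ = (12 − 0)/6 = 2.
Then λ = 5 + 2·(-3) = -1.

-1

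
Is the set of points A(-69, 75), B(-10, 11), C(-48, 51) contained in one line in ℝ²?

No

AB = (59, -64), AC = (21, -24).
If collinear, AC would be a scalar multiple of AB. But (59)·(-24) ≠ (-64)·(21) (difference -72), so they are not parallel; the points are not collinear.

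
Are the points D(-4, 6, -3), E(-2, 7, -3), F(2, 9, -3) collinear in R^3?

DE = (2, 1, 0), DF = (6, 3, 0).
DE × DF = (0, 0, 0).
The cross product vanishes, so the three points are collinear.

Yes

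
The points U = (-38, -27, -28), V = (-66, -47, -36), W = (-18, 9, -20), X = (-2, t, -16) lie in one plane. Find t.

Normal to plane UVW: n = (128, 64, -608); plane equation n·P = 10432.
Requiring n·X = 10432: (64)t + (9472) = 10432.
So t = 15.

15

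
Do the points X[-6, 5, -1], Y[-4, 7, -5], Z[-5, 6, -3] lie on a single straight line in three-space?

Yes

XY = (2, 2, -4), XZ = (1, 1, -2).
Each component of XZ is 1/2 times the corresponding component of XY, so XZ = 1/2·XY and the points are collinear.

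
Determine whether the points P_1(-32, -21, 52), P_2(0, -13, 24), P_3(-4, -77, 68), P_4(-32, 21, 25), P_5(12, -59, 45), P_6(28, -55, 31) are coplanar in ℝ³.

The plane through P_1, P_2, P_3 has normal n = P_1P_2 × P_1P_3 = (-1440, -1296, -2016) and equation n·P = -31536.
Checking the remaining points: n·P_4 = -31536, n·P_5 = -31536, n·P_6 = -31536.
All equal -31536, so all 6 points lie in one plane.

Yes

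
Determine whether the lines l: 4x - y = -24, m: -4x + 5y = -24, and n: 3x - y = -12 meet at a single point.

Intersecting l and m: solving the 2×2 system gives (x, y) = (-9, -12).
Substitute into n: (3)(-9) + (-1)(-12) = -15.
But n requires -12 ≠ -15, so the three lines have no common point.

No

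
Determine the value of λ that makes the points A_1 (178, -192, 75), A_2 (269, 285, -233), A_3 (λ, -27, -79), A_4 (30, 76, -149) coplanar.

24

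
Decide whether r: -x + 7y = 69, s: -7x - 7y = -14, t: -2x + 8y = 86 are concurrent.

No

The three lines meet at one point iff the augmented coefficient matrix [aᵢ bᵢ cᵢ] has rank < 3, i.e. its determinant vanishes.
Here the determinant is 70.
Nonzero, so no common point exists.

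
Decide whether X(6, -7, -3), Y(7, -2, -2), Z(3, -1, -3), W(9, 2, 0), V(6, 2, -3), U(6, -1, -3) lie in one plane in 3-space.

The plane through X, Y, Z has normal n = XY × XZ = (-6, -3, 21) and equation n·P = -78.
Checking the remaining points: n·W = -60, n·V = -105, n·U = -96.
Since n·W = -60 ≠ -78, W is off the plane and the points are not all coplanar.

No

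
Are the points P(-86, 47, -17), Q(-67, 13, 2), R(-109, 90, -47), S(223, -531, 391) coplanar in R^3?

A normal to the plane through P, Q, R is n = PQ × PR = (203, 133, 35).
The plane has equation n·X = -11802. For S: n·S = -11669.
-11669 ≠ -11802, so S is off the plane.

No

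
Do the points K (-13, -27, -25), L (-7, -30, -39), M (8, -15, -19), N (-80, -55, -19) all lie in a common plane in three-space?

Yes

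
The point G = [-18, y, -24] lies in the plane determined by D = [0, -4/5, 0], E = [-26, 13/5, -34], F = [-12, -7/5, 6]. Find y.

8/5

Coplanarity requires DE · (DF × DG) = 0.
DE = (-26, 17/5, -34), DF = (-12, -3/5, 6); the triple product is linear in y with coefficient 564 and constant term -4512/5.
Setting it to zero: y = 8/5.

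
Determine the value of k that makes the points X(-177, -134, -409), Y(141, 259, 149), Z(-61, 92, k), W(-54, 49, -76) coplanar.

107

Coplanarity ⇔ det[XY; XZ; XW] = 0.
Expanding, this is linear in k: (-9855)k + (1054485) = 0.
So k = 107.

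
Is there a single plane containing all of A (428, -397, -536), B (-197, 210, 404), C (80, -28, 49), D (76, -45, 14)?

With A as base: AB = (-625, 607, 940), AC = (-348, 369, 585), AD = (-352, 352, 550).
AC × AD = (-2970, -14520, 7392).
AB · (AC × AD) = -8910.
Since -8910 ≠ 0, the four points are not coplanar.

No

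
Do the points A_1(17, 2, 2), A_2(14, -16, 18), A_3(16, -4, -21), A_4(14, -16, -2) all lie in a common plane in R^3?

The four points are coplanar iff the 3×3 determinant with rows A_1A_2, A_1A_3, A_1A_4 is zero.
Rows: (-3, -18, 16), (-1, -6, -23), (-3, -18, -4).
Expanding along the first row: (-3)(-390) − (-18)(-65) + (16)(0) = 0.
Zero determinant ⇒ coplanar.

Yes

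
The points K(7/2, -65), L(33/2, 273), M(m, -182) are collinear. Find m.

The three points are collinear iff det[KL; KM] = 0.
This determinant is linear in m: (-338)m + (-338) = 0, so m = -1.

-1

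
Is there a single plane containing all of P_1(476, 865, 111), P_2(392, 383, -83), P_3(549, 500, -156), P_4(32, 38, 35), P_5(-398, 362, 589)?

The plane through P_1, P_2, P_3 has normal n = P_1P_2 × P_1P_3 = (57884, -36590, 65846) and equation n·P = 3211340.
Checking the remaining points: n·P_4 = 2766478, n·P_5 = 2499882.
Since n·P_4 = 2766478 ≠ 3211340, P_4 is off the plane and the points are not all coplanar.

No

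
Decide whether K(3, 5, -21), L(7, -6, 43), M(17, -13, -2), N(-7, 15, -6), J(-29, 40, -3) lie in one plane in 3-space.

The plane through K, L, M has normal n = KL × KM = (943, 820, 82) and equation n·P = 5207.
Checking the remaining points: n·N = 5207, n·J = 5207.
All equal 5207, so all 5 points lie in one plane.

Yes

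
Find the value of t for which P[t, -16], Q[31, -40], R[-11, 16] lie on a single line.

The three points are collinear iff det[PQ; PR] = 0.
This determinant is linear in t: (-56)t + (728) = 0, so t = 13.

13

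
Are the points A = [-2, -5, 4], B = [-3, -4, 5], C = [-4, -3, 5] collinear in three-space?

AB = (-1, 1, 1), AC = (-2, 2, 1).
AB × AC = (-1, -1, 0).
The cross product is nonzero, so the points do not lie on one line.

No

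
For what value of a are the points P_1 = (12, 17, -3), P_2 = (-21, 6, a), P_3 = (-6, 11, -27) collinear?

Collinearity requires P_1P_2 × P_1P_3 = 0; each component is linear in a.
The x-component gives (6)a + (282) = 0, so a = -47.
The remaining components then also vanish.

-47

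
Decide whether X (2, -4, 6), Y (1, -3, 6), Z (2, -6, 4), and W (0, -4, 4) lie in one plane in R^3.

A normal to the plane through X, Y, Z is n = XY × XZ = (-2, -2, 2).
The plane has equation n·P = 16. For W: n·W = 16.
Equal, so W lies in the plane and all four are coplanar.

Yes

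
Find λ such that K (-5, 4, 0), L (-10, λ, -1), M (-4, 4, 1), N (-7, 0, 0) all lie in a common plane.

-4

The points are coplanar iff KL · (KM × KN) = 0.
Expanding, this is linear in λ: (-2)λ + (-8) = 0.
So λ = -4.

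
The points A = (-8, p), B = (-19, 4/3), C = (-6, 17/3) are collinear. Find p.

Collinearity: (A − B) must be parallel to (C − B) = (13, 13/3).
Cross-multiplying the components: (p − 4/3)·(13) = (11)·(13/3).
Solving gives p = 5.

5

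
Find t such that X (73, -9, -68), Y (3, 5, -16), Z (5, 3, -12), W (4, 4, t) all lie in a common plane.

Normal to plane XYZ: n = (160, 384, 112); plane equation n·P = 608.
Requiring n·W = 608: (112)t + (2176) = 608.
So t = -14.

-14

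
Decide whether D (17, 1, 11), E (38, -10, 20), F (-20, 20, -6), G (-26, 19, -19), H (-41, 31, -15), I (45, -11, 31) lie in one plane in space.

The plane through D, E, F has normal n = DE × DF = (16, 24, -8) and equation n·P = 208.
Checking the remaining points: n·G = 192, n·H = 208, n·I = 208.
Since n·G = 192 ≠ 208, G is off the plane and the points are not all coplanar.

No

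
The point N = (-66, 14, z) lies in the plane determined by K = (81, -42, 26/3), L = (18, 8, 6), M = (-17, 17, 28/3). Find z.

Coplanarity requires KL · (KM × KN) = 0.
KL = (-63, 50, -8/3), KM = (-98, 59, 2/3); the triple product is linear in z with coefficient 1183 and constant term -21294.
Setting it to zero: z = 18.

18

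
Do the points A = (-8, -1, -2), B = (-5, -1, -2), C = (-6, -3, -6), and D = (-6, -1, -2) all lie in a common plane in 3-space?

Yes

The four points are coplanar iff the 3×3 determinant with rows AB, AC, AD is zero.
Rows: (3, 0, 0), (2, -2, -4), (2, 0, 0).
Expanding along the first row: (3)(0) − (0)(8) + (0)(4) = 0.
Zero determinant ⇒ coplanar.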